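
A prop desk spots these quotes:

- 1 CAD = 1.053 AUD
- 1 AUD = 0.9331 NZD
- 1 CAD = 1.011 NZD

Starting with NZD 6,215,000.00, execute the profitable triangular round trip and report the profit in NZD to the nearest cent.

Profit: NZD 179,929.01

Profitable loop is NZD → AUD → CAD → NZD:
NZD 6,215,000.00 ÷ 0.9331 = AUD 6,660,593.72
AUD 6,660,593.72 ÷ 1.053 = CAD 6,325,350.16
CAD 6,325,350.16 × 1.011 = NZD 6,394,929.01
Profit = NZD 6,394,929.01 − NZD 6,215,000.00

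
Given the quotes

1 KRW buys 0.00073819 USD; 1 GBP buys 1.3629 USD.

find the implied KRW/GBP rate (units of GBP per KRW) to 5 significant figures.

KRW/GBP = 0.00054163

1 KRW × 0.00073819 = 0.00073819 USD
0.00073819 USD ÷ 1.3629 = 0.000541632 GBP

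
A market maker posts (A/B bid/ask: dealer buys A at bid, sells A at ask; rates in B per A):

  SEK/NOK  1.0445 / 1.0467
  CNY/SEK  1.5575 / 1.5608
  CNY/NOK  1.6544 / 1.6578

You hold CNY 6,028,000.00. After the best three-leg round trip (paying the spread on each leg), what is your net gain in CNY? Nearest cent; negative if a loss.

Net profit: CNY 76,418.28

Best loop CNY → NOK → SEK → CNY:
CNY 6,028,000.00 × 1.6544 (sell CNY at bid) = NOK 9,972,723.20
NOK 9,972,723.20 ÷ 1.0467 (buy SEK at ask) = SEK 9,527,776.06
SEK 9,527,776.06 ÷ 1.5608 (buy CNY at ask) = CNY 6,104,418.28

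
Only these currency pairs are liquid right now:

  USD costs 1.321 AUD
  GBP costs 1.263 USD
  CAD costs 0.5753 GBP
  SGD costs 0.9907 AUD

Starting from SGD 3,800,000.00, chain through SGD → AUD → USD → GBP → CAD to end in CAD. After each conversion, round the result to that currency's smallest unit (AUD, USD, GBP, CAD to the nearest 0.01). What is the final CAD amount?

CAD 3,922,159.20

SGD 3,800,000.00 × 0.9907 = AUD 3,764,660.00
AUD 3,764,660.00 ÷ 1.321 = USD 2,849,856.17
USD 2,849,856.17 ÷ 1.263 = GBP 2,256,418.19
GBP 2,256,418.19 ÷ 0.5753 = CAD 3,922,159.20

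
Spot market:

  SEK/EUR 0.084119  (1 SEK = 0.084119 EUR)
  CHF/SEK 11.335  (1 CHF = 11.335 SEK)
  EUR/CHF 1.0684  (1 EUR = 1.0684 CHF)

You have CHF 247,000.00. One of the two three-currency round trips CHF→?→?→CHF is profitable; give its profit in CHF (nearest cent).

Profitable loop is CHF → SEK → EUR → CHF:
CHF 247,000.00 × 11.335 = SEK 2,799,745.00
SEK 2,799,745.00 × 0.084119 = EUR 235,511.75
EUR 235,511.75 × 1.0684 = CHF 251,620.75
Profit = CHF 251,620.75 − CHF 247,000.00

Profit: CHF 4,620.75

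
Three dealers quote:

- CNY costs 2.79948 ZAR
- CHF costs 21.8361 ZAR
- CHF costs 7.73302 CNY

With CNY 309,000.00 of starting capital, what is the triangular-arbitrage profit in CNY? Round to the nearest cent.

Profit: CNY 2,678.65

Profitable loop is CNY → CHF → ZAR → CNY:
CNY 309,000.00 ÷ 7.73302 = CHF 39,958.52
CHF 39,958.52 × 21.8361 = ZAR 872,538.14
ZAR 872,538.14 ÷ 2.79948 = CNY 311,678.65
Profit = CNY 311,678.65 − CNY 309,000.00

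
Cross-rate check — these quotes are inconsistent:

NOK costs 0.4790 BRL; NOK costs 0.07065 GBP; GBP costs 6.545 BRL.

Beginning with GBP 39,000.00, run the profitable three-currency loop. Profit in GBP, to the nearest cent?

Profitable loop is GBP → NOK → BRL → GBP:
GBP 39,000.00 ÷ 0.07065 = NOK 552,016.99
NOK 552,016.99 × 0.4790 = BRL 264,416.14
BRL 264,416.14 ÷ 6.545 = GBP 40,399.72
Profit = GBP 40,399.72 − GBP 39,000.00

Profit: GBP 1,399.72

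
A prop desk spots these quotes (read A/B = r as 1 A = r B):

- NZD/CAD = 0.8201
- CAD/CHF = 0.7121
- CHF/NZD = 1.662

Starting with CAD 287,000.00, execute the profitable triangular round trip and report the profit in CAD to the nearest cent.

Profitable loop is CAD → NZD → CHF → CAD:
CAD 287,000.00 ÷ 0.8201 = NZD 349,957.32
NZD 349,957.32 ÷ 1.662 = CHF 210,563.97
CHF 210,563.97 ÷ 0.7121 = CAD 295,694.39
Profit = CAD 295,694.39 − CAD 287,000.00

Profit: CAD 8,694.39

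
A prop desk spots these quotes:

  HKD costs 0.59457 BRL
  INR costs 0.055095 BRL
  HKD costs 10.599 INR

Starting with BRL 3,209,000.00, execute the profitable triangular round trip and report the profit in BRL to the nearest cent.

Profitable loop is BRL → INR → HKD → BRL:
BRL 3,209,000.00 ÷ 0.055095 = INR 58,244,849.80
INR 58,244,849.80 ÷ 10.599 = HKD 5,495,315.58
HKD 5,495,315.58 × 0.59457 = BRL 3,267,349.78
Profit = BRL 3,267,349.78 − BRL 3,209,000.00

Profit: BRL 58,349.78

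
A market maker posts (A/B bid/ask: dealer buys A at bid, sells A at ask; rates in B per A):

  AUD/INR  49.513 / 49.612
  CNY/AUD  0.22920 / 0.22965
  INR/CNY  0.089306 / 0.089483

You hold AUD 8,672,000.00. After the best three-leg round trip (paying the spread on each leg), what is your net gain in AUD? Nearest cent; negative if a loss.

Best loop AUD → INR → CNY → AUD:
AUD 8,672,000.00 × 49.513 (sell AUD at bid) = INR 429,376,736.00
INR 429,376,736.00 × 0.089306 (sell INR at bid) = CNY 38,345,918.79
CNY 38,345,918.79 × 0.22920 (sell CNY at bid) = AUD 8,788,884.59

Net profit: AUD 116,884.59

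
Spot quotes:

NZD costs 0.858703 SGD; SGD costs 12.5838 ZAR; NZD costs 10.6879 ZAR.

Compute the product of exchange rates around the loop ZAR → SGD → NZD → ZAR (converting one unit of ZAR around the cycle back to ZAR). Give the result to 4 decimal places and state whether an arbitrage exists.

Around ZAR → SGD → NZD → ZAR: 1 ÷ 12.5838 ÷ 0.858703 × 10.6879 = 0.989094
Product < 1; profitable direction is ZAR → NZD → SGD → ZAR.

0.9891 (arbitrage exists)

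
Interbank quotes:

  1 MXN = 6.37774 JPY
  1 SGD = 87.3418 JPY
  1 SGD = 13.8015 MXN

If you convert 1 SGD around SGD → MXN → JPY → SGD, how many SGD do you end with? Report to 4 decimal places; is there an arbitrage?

1.0078 (arbitrage exists)

Around SGD → MXN → JPY → SGD: 1 × 13.8015 × 6.37774 ÷ 87.3418 = 1.007792
Product > 1; profitable direction is SGD → MXN → JPY → SGD.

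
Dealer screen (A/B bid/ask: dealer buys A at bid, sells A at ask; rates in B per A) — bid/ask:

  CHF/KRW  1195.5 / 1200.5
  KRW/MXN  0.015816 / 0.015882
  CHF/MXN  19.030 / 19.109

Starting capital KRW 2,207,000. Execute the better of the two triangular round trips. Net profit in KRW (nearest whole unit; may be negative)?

Net result: KRW -4,207 (no profitable arbitrage after spreads)

Best loop KRW → CHF → MXN → KRW:
KRW 2,207,000 ÷ 1200.5 (buy CHF at ask) = CHF 1,838.40
CHF 1,838.40 × 19.030 (sell CHF at bid) = MXN 34,984.76
MXN 34,984.76 ÷ 0.015882 (buy KRW at ask) = KRW 2,202,793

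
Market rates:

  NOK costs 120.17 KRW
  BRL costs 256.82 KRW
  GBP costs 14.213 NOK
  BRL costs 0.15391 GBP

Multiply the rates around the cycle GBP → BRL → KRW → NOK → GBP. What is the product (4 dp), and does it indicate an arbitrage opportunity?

0.9770 (arbitrage exists)

Around GBP → BRL → KRW → NOK → GBP: 1 ÷ 0.15391 × 256.82 ÷ 120.17 ÷ 14.213 = 0.976968
Product < 1; profitable direction is GBP → NOK → KRW → BRL → GBP.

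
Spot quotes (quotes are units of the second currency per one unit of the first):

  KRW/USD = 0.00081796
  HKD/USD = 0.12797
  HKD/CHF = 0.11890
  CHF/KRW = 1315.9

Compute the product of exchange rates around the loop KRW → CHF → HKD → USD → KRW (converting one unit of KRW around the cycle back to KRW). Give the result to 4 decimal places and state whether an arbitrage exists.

Around KRW → CHF → HKD → USD → KRW: 1 ÷ 1315.9 ÷ 0.11890 × 0.12797 ÷ 0.00081796 = 0.999934
Product ≈ 1 (deviation 0.007%, within rounding noise).

0.9999 (no arbitrage)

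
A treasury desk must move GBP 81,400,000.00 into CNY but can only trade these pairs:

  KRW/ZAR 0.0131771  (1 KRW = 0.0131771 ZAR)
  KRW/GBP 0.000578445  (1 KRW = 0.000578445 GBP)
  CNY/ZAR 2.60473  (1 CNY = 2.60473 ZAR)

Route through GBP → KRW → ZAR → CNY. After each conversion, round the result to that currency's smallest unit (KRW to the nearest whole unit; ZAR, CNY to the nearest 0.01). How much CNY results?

CNY 711,900,770.81

GBP 81,400,000.00 ÷ 0.000578445 = KRW 140,722,108,411
KRW 140,722,108,411 × 0.0131771 = ZAR 1,854,309,294.74
ZAR 1,854,309,294.74 ÷ 2.60473 = CNY 711,900,770.81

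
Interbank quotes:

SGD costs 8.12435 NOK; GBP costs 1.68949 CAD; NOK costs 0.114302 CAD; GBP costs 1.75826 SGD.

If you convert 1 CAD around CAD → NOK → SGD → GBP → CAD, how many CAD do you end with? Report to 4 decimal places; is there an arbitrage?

Around CAD → NOK → SGD → GBP → CAD: 1 ÷ 0.114302 ÷ 8.12435 ÷ 1.75826 × 1.68949 = 1.034737
Product > 1; profitable direction is CAD → NOK → SGD → GBP → CAD.

1.0347 (arbitrage exists)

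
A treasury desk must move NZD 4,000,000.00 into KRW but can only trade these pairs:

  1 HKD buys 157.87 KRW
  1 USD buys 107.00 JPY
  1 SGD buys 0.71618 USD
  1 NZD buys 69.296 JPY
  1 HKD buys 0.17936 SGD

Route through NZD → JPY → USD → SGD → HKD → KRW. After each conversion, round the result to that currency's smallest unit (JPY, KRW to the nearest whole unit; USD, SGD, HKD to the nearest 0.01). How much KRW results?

NZD 4,000,000.00 × 69.296 = JPY 277,184,000
JPY 277,184,000 ÷ 107.00 = USD 2,590,504.67
USD 2,590,504.67 ÷ 0.71618 = SGD 3,617,113.95
SGD 3,617,113.95 ÷ 0.17936 = HKD 20,166,781.61
HKD 20,166,781.61 × 157.87 = KRW 3,183,729,813

KRW 3,183,729,813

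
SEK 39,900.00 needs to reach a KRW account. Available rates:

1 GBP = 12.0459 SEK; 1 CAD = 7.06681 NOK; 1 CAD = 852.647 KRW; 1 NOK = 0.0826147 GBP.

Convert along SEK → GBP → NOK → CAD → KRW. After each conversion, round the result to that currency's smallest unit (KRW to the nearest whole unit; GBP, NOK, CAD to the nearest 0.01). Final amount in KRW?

SEK 39,900.00 ÷ 12.0459 = GBP 3,312.33
GBP 3,312.33 ÷ 0.0826147 = NOK 40,093.71
NOK 40,093.71 ÷ 7.06681 = CAD 5,673.52
CAD 5,673.52 × 852.647 = KRW 4,837,510

KRW 4,837,510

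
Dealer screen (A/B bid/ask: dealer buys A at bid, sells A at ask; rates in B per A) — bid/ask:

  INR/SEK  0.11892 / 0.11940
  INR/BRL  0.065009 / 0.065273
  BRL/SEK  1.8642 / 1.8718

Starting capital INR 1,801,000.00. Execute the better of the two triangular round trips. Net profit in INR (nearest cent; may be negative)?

Net profit: INR 26,996.56

Best loop INR → BRL → SEK → INR:
INR 1,801,000.00 × 0.065009 (sell INR at bid) = BRL 117,081.21
BRL 117,081.21 × 1.8642 (sell BRL at bid) = SEK 218,262.79
SEK 218,262.79 ÷ 0.11940 (buy INR at ask) = INR 1,827,996.56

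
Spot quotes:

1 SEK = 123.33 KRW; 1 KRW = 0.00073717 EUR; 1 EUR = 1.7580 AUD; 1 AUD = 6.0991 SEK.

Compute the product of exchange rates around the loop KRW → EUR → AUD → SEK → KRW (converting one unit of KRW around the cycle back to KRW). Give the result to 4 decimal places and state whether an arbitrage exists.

0.9748 (arbitrage exists)

Around KRW → EUR → AUD → SEK → KRW: 1 × 0.00073717 × 1.7580 × 6.0991 × 123.33 = 0.974812
Product < 1; profitable direction is KRW → SEK → AUD → EUR → KRW.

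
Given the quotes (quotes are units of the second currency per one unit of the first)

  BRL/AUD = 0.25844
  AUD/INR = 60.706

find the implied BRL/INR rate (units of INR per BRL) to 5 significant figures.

BRL/INR = 15.689

1 BRL × 0.25844 = 0.25844 AUD
0.25844 AUD × 60.706 = 15.6889 INR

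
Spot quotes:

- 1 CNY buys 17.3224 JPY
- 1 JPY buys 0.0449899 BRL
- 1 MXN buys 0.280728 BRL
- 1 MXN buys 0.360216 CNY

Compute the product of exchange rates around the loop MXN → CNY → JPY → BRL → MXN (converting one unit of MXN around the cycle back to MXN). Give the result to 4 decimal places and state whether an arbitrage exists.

1.0000 (no arbitrage)

Around MXN → CNY → JPY → BRL → MXN: 1 × 0.360216 × 17.3224 × 0.0449899 ÷ 0.280728 = 1.000001
Product ≈ 1 (deviation 0.000%, within rounding noise).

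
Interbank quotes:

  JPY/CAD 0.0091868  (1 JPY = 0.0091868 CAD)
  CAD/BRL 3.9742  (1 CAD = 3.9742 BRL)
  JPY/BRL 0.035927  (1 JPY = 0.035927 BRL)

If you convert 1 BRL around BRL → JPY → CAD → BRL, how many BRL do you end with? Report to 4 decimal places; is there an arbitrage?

1.0162 (arbitrage exists)

Around BRL → JPY → CAD → BRL: 1 ÷ 0.035927 × 0.0091868 × 3.9742 = 1.016232
Product > 1; profitable direction is BRL → JPY → CAD → BRL.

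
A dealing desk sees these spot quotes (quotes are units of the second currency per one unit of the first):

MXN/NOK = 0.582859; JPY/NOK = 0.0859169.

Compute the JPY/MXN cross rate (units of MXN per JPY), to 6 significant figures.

1 JPY × 0.0859169 = 0.0859169 NOK
0.0859169 NOK ÷ 0.582859 = 0.147406 MXN

JPY/MXN = 0.147406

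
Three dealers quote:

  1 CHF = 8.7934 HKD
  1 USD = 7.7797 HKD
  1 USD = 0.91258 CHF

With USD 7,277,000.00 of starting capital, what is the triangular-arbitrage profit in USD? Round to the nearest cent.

Profit: USD 229,151.06

Profitable loop is USD → CHF → HKD → USD:
USD 7,277,000.00 × 0.91258 = CHF 6,640,844.66
CHF 6,640,844.66 × 8.7934 = HKD 58,395,603.43
HKD 58,395,603.43 ÷ 7.7797 = USD 7,506,151.06
Profit = USD 7,506,151.06 − USD 7,277,000.00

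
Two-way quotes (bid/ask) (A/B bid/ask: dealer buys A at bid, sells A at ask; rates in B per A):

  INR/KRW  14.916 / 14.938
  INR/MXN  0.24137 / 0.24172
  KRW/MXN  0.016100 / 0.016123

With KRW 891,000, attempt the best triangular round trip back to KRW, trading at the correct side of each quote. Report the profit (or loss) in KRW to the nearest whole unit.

Net profit: KRW 1,941

Best loop KRW → INR → MXN → KRW:
KRW 891,000 ÷ 14.938 (buy INR at ask) = INR 59,646.54
INR 59,646.54 × 0.24137 (sell INR at bid) = MXN 14,396.89
MXN 14,396.89 ÷ 0.016123 (buy KRW at ask) = KRW 892,941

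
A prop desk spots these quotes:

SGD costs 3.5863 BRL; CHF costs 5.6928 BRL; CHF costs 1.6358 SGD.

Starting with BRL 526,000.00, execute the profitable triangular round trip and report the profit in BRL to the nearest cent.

Profit: BRL 16,046.62

Profitable loop is BRL → CHF → SGD → BRL:
BRL 526,000.00 ÷ 5.6928 = CHF 92,397.41
CHF 92,397.41 × 1.6358 = SGD 151,143.69
SGD 151,143.69 × 3.5863 = BRL 542,046.62
Profit = BRL 542,046.62 − BRL 526,000.00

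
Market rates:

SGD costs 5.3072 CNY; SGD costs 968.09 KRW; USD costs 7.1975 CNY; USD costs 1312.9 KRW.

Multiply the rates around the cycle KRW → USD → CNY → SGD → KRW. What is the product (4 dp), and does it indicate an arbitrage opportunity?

Around KRW → USD → CNY → SGD → KRW: 1 ÷ 1312.9 × 7.1975 ÷ 5.3072 × 968.09 = 1.000001
Product ≈ 1 (deviation 0.000%, within rounding noise).

1.0000 (no arbitrage)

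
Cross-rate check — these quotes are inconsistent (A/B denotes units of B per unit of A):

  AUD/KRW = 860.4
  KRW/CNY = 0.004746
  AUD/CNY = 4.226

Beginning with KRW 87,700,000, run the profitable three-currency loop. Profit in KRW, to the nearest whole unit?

Profitable loop is KRW → AUD → CNY → KRW:
KRW 87,700,000 ÷ 860.4 = AUD 101,929.34
AUD 101,929.34 × 4.226 = CNY 430,753.37
CNY 430,753.37 ÷ 0.004746 = KRW 90,761,351
Profit = KRW 90,761,351 − KRW 87,700,000

Profit: KRW 3,061,351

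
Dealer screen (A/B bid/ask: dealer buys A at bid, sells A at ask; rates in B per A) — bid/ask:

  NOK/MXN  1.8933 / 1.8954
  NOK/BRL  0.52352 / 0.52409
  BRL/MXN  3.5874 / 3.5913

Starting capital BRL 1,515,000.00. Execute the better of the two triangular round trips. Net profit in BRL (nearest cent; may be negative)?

Net profit: BRL 8,963.30

Best loop BRL → NOK → MXN → BRL:
BRL 1,515,000.00 ÷ 0.52409 (buy NOK at ask) = NOK 2,890,724.88
NOK 2,890,724.88 × 1.8933 (sell NOK at bid) = MXN 5,473,009.41
MXN 5,473,009.41 ÷ 3.5913 (buy BRL at ask) = BRL 1,523,963.30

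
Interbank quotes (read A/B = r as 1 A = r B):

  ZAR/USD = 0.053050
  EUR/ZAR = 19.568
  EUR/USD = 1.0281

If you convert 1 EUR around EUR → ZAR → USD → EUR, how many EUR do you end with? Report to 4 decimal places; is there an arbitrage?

1.0097 (arbitrage exists)

Around EUR → ZAR → USD → EUR: 1 × 19.568 × 0.053050 ÷ 1.0281 = 1.009710
Product > 1; profitable direction is EUR → ZAR → USD → EUR.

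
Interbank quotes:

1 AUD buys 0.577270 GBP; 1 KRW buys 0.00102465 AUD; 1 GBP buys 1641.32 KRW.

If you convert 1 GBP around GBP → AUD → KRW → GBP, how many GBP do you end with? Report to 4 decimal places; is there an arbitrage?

Around GBP → AUD → KRW → GBP: 1 ÷ 0.577270 ÷ 0.00102465 ÷ 1641.32 = 1.030036
Product > 1; profitable direction is GBP → AUD → KRW → GBP.

1.0300 (arbitrage exists)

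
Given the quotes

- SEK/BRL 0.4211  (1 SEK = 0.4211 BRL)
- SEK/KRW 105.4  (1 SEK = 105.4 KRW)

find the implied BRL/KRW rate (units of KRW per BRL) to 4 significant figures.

BRL/KRW = 250.3

1 BRL ÷ 0.4211 = 2.37473 SEK
2.37473 SEK × 105.4 = 250.297 KRW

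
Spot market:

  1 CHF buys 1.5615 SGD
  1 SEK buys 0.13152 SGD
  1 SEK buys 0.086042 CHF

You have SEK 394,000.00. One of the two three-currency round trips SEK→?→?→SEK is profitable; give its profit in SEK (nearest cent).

Profit: SEK 8,491.68

Profitable loop is SEK → CHF → SGD → SEK:
SEK 394,000.00 × 0.086042 = CHF 33,900.55
CHF 33,900.55 × 1.5615 = SGD 52,935.71
SGD 52,935.71 ÷ 0.13152 = SEK 402,491.68
Profit = SEK 402,491.68 − SEK 394,000.00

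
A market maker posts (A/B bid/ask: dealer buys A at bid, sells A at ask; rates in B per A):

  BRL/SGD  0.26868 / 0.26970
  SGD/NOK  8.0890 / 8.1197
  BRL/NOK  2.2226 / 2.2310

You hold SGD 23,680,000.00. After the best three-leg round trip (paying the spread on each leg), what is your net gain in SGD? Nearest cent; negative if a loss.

Net profit: SGD 353,779.81

Best loop SGD → BRL → NOK → SGD:
SGD 23,680,000.00 ÷ 0.26970 (buy BRL at ask) = BRL 87,801,260.66
BRL 87,801,260.66 × 2.2226 (sell BRL at bid) = NOK 195,147,081.94
NOK 195,147,081.94 ÷ 8.1197 (buy SGD at ask) = SGD 24,033,779.81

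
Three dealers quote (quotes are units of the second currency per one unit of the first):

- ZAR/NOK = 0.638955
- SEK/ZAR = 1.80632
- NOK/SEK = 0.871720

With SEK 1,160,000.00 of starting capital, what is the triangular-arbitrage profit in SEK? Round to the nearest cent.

Profit: SEK 7,078.22

Profitable loop is SEK → ZAR → NOK → SEK:
SEK 1,160,000.00 × 1.80632 = ZAR 2,095,331.20
ZAR 2,095,331.20 × 0.638955 = NOK 1,338,822.35
NOK 1,338,822.35 × 0.871720 = SEK 1,167,078.22
Profit = SEK 1,167,078.22 − SEK 1,160,000.00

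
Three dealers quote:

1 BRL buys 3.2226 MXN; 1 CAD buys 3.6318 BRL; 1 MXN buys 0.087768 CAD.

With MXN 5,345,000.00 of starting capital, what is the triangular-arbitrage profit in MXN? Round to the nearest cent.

Profitable loop is MXN → CAD → BRL → MXN:
MXN 5,345,000.00 × 0.087768 = CAD 469,119.96
CAD 469,119.96 × 3.6318 = BRL 1,703,749.87
BRL 1,703,749.87 × 3.2226 = MXN 5,490,504.33
Profit = MXN 5,490,504.33 − MXN 5,345,000.00

Profit: MXN 145,504.33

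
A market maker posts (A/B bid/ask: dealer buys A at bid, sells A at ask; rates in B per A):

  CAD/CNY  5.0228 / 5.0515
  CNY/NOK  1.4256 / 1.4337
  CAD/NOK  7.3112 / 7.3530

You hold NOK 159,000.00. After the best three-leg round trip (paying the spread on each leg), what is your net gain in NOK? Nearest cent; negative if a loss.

Best loop NOK → CNY → CAD → NOK:
NOK 159,000.00 ÷ 1.4337 (buy CNY at ask) = CNY 110,901.86
CNY 110,901.86 ÷ 5.0515 (buy CAD at ask) = CAD 21,954.24
CAD 21,954.24 × 7.3112 (sell CAD at bid) = NOK 160,511.87

Net profit: NOK 1,511.87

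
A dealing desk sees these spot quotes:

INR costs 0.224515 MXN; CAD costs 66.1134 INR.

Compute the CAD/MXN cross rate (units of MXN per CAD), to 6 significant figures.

1 CAD × 66.1134 = 66.1134 INR
66.1134 INR × 0.224515 = 14.8435 MXN

CAD/MXN = 14.8435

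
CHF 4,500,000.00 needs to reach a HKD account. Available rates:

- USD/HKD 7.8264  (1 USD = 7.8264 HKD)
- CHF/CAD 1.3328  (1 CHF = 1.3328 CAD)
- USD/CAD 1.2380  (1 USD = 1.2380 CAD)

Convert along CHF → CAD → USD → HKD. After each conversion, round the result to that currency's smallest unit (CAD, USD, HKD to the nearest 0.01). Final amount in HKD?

CHF 4,500,000.00 × 1.3328 = CAD 5,997,600.00
CAD 5,997,600.00 ÷ 1.2380 = USD 4,844,588.05
USD 4,844,588.05 × 7.8264 = HKD 37,915,683.91

HKD 37,915,683.91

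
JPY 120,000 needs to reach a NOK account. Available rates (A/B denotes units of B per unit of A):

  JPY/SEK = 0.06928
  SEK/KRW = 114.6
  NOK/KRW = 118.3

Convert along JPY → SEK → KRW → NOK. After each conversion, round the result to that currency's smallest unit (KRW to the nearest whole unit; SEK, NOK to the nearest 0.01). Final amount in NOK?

JPY 120,000 × 0.06928 = SEK 8,313.60
SEK 8,313.60 × 114.6 = KRW 952,739
KRW 952,739 ÷ 118.3 = NOK 8,053.58

NOK 8,053.58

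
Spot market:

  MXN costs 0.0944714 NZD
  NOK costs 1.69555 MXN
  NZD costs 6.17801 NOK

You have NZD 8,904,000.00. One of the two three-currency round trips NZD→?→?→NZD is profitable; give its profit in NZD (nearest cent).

Profit: NZD 93,577.41

Profitable loop is NZD → MXN → NOK → NZD:
NZD 8,904,000.00 ÷ 0.0944714 = MXN 94,250,746.79
MXN 94,250,746.79 ÷ 1.69555 = NOK 55,587,123.23
NOK 55,587,123.23 ÷ 6.17801 = NZD 8,997,577.41
Profit = NZD 8,997,577.41 − NZD 8,904,000.00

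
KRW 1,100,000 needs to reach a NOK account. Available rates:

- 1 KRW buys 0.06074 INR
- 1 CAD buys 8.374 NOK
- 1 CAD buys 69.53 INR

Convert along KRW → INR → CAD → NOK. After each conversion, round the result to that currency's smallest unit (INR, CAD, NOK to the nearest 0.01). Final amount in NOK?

KRW 1,100,000 × 0.06074 = INR 66,814.00
INR 66,814.00 ÷ 69.53 = CAD 960.94
CAD 960.94 × 8.374 = NOK 8,046.91

NOK 8,046.91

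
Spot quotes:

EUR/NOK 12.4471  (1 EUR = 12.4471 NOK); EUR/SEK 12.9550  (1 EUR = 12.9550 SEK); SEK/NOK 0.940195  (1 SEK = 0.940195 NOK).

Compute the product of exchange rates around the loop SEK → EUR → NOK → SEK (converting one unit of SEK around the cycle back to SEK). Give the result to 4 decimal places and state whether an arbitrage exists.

1.0219 (arbitrage exists)

Around SEK → EUR → NOK → SEK: 1 ÷ 12.9550 × 12.4471 ÷ 0.940195 = 1.021910
Product > 1; profitable direction is SEK → EUR → NOK → SEK.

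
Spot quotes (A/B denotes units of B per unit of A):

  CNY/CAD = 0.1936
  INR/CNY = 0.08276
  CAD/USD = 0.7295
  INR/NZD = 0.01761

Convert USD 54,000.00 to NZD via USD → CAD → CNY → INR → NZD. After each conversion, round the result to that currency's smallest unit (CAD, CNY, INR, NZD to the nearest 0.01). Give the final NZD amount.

NZD 81,358.32

USD 54,000.00 ÷ 0.7295 = CAD 74,023.30
CAD 74,023.30 ÷ 0.1936 = CNY 382,351.76
CNY 382,351.76 ÷ 0.08276 = INR 4,620,006.77
INR 4,620,006.77 × 0.01761 = NZD 81,358.32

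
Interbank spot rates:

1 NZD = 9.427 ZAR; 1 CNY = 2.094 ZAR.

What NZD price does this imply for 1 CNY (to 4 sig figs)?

CNY/NZD = 0.2221

1 CNY × 2.094 = 2.094 ZAR
2.094 ZAR ÷ 9.427 = 0.222128 NZD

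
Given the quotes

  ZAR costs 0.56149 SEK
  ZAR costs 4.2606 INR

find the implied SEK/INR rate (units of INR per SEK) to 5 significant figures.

1 SEK ÷ 0.56149 = 1.78098 ZAR
1.78098 ZAR × 4.2606 = 7.58802 INR

SEK/INR = 7.5880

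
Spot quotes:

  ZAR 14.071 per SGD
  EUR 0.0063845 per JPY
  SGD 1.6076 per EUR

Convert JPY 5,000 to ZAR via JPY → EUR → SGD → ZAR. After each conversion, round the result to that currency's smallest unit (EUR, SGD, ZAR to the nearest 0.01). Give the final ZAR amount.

JPY 5,000 × 0.0063845 = EUR 31.92
EUR 31.92 × 1.6076 = SGD 51.31
SGD 51.31 × 14.071 = ZAR 721.98

ZAR 721.98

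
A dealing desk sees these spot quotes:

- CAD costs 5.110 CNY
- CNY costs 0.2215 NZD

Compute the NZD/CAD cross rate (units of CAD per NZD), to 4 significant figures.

1 NZD ÷ 0.2215 = 4.51467 CNY
4.51467 CNY ÷ 5.110 = 0.883498 CAD

NZD/CAD = 0.8835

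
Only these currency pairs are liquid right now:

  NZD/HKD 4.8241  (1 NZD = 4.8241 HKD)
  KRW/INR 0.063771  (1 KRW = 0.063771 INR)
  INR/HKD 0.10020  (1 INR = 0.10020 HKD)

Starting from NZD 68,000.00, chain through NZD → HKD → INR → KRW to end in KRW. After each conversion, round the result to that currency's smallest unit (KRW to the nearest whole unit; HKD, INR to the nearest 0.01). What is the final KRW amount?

KRW 51,337,447

NZD 68,000.00 × 4.8241 = HKD 328,038.80
HKD 328,038.80 ÷ 0.10020 = INR 3,273,840.32
INR 3,273,840.32 ÷ 0.063771 = KRW 51,337,447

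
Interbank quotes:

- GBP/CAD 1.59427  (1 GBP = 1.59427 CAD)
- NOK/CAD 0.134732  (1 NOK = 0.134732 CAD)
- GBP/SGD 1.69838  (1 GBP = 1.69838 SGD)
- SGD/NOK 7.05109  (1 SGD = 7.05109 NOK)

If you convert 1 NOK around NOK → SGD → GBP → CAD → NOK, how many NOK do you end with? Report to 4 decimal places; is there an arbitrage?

0.9881 (arbitrage exists)

Around NOK → SGD → GBP → CAD → NOK: 1 ÷ 7.05109 ÷ 1.69838 × 1.59427 ÷ 0.134732 = 0.988098
Product < 1; profitable direction is NOK → CAD → GBP → SGD → NOK.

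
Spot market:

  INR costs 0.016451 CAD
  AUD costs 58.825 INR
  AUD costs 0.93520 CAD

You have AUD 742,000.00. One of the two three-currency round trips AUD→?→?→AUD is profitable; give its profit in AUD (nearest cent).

Profitable loop is AUD → INR → CAD → AUD:
AUD 742,000.00 × 58.825 = INR 43,648,150.00
INR 43,648,150.00 × 0.016451 = CAD 718,055.72
CAD 718,055.72 ÷ 0.93520 = AUD 767,809.79
Profit = AUD 767,809.79 − AUD 742,000.00

Profit: AUD 25,809.79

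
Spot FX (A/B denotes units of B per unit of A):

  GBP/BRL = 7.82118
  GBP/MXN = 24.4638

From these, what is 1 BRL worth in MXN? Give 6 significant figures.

BRL/MXN = 3.12789

1 BRL ÷ 7.82118 = 0.127858 GBP
0.127858 GBP × 24.4638 = 3.12789 MXN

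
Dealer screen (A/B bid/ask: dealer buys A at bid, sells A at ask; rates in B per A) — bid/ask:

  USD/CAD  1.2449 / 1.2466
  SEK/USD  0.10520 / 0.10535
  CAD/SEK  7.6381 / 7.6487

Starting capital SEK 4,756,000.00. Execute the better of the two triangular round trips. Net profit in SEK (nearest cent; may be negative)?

Best loop SEK → USD → CAD → SEK:
SEK 4,756,000.00 × 0.10520 (sell SEK at bid) = USD 500,331.20
USD 500,331.20 × 1.2449 (sell USD at bid) = CAD 622,862.31
CAD 622,862.31 × 7.6381 (sell CAD at bid) = SEK 4,757,484.62

Net profit: SEK 1,484.62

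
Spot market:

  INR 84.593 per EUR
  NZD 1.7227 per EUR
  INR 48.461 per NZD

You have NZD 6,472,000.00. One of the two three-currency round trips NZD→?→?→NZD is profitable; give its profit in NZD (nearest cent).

Profitable loop is NZD → EUR → INR → NZD:
NZD 6,472,000.00 ÷ 1.7227 = EUR 3,756,893.25
EUR 3,756,893.25 × 84.593 = INR 317,806,870.61
INR 317,806,870.61 ÷ 48.461 = NZD 6,557,992.42
Profit = NZD 6,557,992.42 − NZD 6,472,000.00

Profit: NZD 85,992.42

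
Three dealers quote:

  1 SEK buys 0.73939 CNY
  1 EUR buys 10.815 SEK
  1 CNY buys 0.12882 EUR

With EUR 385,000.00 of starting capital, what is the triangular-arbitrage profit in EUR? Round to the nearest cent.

Profit: EUR 11,592.16

Profitable loop is EUR → SEK → CNY → EUR:
EUR 385,000.00 × 10.815 = SEK 4,163,775.00
SEK 4,163,775.00 × 0.73939 = CNY 3,078,653.60
CNY 3,078,653.60 × 0.12882 = EUR 396,592.16
Profit = EUR 396,592.16 − EUR 385,000.00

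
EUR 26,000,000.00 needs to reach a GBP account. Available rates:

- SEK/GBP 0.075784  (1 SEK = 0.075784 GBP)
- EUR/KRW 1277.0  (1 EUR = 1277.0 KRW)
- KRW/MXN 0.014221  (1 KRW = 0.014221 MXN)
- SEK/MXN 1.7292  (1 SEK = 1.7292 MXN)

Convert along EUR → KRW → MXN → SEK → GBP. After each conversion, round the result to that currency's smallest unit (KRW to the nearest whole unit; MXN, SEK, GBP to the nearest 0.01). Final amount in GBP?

EUR 26,000,000.00 × 1277.0 = KRW 33,202,000,000
KRW 33,202,000,000 × 0.014221 = MXN 472,165,642.00
MXN 472,165,642.00 ÷ 1.7292 = SEK 273,054,384.69
SEK 273,054,384.69 × 0.075784 = GBP 20,693,153.49

GBP 20,693,153.49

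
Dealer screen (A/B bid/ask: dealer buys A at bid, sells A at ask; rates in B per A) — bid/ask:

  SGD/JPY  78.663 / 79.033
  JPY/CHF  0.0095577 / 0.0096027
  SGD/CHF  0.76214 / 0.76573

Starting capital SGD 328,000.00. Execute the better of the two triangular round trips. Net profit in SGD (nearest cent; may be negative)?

Best loop SGD → CHF → JPY → SGD:
SGD 328,000.00 × 0.76214 (sell SGD at bid) = CHF 249,981.92
CHF 249,981.92 ÷ 0.0096027 (buy JPY at ask) = JPY 26,032,462
JPY 26,032,462 ÷ 79.033 (buy SGD at ask) = SGD 329,387.24

Net profit: SGD 1,387.24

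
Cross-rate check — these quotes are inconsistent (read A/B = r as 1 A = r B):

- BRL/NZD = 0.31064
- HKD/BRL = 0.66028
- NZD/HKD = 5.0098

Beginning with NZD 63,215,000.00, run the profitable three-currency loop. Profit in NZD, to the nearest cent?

Profitable loop is NZD → HKD → BRL → NZD:
NZD 63,215,000.00 × 5.0098 = HKD 316,694,507.00
HKD 316,694,507.00 × 0.66028 = BRL 209,107,049.08
BRL 209,107,049.08 × 0.31064 = NZD 64,957,013.73
Profit = NZD 64,957,013.73 − NZD 63,215,000.00

Profit: NZD 1,742,013.73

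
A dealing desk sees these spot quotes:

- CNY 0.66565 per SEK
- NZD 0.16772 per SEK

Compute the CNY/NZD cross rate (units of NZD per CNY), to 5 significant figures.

CNY/NZD = 0.25196

1 CNY ÷ 0.66565 = 1.50229 SEK
1.50229 SEK × 0.16772 = 0.251964 NZD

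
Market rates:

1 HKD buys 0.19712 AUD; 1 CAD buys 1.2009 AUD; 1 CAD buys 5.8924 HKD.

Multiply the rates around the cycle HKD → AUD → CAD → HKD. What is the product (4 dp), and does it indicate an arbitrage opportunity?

Around HKD → AUD → CAD → HKD: 1 × 0.19712 ÷ 1.2009 × 5.8924 = 0.967200
Product < 1; profitable direction is HKD → CAD → AUD → HKD.

0.9672 (arbitrage exists)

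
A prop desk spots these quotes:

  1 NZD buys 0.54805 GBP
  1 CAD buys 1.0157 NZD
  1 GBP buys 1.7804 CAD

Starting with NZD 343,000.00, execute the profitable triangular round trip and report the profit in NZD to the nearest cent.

Profit: NZD 3,091.47

Profitable loop is NZD → CAD → GBP → NZD:
NZD 343,000.00 ÷ 1.0157 = CAD 337,698.14
CAD 337,698.14 ÷ 1.7804 = GBP 189,675.43
GBP 189,675.43 ÷ 0.54805 = NZD 346,091.47
Profit = NZD 346,091.47 − NZD 343,000.00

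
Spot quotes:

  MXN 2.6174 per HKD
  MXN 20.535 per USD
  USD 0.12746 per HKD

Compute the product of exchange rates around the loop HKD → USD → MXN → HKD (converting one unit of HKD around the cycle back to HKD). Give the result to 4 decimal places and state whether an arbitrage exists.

Around HKD → USD → MXN → HKD: 1 × 0.12746 × 20.535 ÷ 2.6174 = 0.999997
Product ≈ 1 (deviation 0.000%, within rounding noise).

1.0000 (no arbitrage)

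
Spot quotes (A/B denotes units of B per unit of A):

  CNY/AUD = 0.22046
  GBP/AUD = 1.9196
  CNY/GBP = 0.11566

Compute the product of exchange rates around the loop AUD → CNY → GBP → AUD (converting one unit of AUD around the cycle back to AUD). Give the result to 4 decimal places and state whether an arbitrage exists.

Around AUD → CNY → GBP → AUD: 1 ÷ 0.22046 × 0.11566 × 1.9196 = 1.007080
Product > 1; profitable direction is AUD → CNY → GBP → AUD.

1.0071 (arbitrage exists)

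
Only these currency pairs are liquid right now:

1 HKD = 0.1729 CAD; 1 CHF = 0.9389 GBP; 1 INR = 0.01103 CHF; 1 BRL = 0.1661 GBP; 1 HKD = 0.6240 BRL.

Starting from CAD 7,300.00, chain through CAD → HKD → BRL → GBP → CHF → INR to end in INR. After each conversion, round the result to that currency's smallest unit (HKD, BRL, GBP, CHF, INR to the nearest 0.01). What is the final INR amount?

INR 422,559.38

CAD 7,300.00 ÷ 0.1729 = HKD 42,220.94
HKD 42,220.94 × 0.6240 = BRL 26,345.87
BRL 26,345.87 × 0.1661 = GBP 4,376.05
GBP 4,376.05 ÷ 0.9389 = CHF 4,660.83
CHF 4,660.83 ÷ 0.01103 = INR 422,559.38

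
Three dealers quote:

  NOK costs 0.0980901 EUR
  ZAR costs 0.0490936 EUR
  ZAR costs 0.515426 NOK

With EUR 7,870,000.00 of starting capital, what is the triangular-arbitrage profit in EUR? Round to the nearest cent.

Profit: EUR 234,782.27

Profitable loop is EUR → ZAR → NOK → EUR:
EUR 7,870,000.00 ÷ 0.0490936 = ZAR 160,306,027.67
ZAR 160,306,027.67 × 0.515426 = NOK 82,625,894.62
NOK 82,625,894.62 × 0.0980901 = EUR 8,104,782.27
Profit = EUR 8,104,782.27 − EUR 7,870,000.00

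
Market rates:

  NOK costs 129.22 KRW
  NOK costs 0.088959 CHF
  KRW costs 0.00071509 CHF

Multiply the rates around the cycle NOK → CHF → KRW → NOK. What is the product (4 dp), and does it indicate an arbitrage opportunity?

Around NOK → CHF → KRW → NOK: 1 × 0.088959 ÷ 0.00071509 ÷ 129.22 = 0.962719
Product < 1; profitable direction is NOK → KRW → CHF → NOK.

0.9627 (arbitrage exists)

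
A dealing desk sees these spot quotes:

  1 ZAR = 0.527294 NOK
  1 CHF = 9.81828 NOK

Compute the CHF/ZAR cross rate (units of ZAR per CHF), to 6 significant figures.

1 CHF × 9.81828 = 9.81828 NOK
9.81828 NOK ÷ 0.527294 = 18.6201 ZAR

CHF/ZAR = 18.6201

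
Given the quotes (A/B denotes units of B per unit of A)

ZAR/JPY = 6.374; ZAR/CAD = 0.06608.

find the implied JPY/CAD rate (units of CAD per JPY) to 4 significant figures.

JPY/CAD = 0.01037

1 JPY ÷ 6.374 = 0.156887 ZAR
0.156887 ZAR × 0.06608 = 0.0103671 CAD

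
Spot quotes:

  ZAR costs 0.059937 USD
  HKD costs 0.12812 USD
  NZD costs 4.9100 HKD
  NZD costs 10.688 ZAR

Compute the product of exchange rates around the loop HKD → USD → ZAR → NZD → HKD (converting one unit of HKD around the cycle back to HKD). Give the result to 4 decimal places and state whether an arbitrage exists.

0.9820 (arbitrage exists)

Around HKD → USD → ZAR → NZD → HKD: 1 × 0.12812 ÷ 0.059937 ÷ 10.688 × 4.9100 = 0.981990
Product < 1; profitable direction is HKD → NZD → ZAR → USD → HKD.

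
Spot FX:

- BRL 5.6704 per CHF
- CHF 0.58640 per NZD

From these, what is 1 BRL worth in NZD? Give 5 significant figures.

1 BRL ÷ 5.6704 = 0.176354 CHF
0.176354 CHF ÷ 0.58640 = 0.300741 NZD

BRL/NZD = 0.30074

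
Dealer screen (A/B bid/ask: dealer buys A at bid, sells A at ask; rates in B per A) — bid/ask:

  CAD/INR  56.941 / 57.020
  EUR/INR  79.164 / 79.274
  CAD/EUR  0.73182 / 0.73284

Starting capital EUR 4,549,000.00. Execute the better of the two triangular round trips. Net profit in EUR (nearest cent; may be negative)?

Net profit: EUR 72,901.95

Best loop EUR → INR → CAD → EUR:
EUR 4,549,000.00 × 79.164 (sell EUR at bid) = INR 360,117,036.00
INR 360,117,036.00 ÷ 57.020 (buy CAD at ask) = CAD 6,315,626.73
CAD 6,315,626.73 × 0.73182 (sell CAD at bid) = EUR 4,621,901.95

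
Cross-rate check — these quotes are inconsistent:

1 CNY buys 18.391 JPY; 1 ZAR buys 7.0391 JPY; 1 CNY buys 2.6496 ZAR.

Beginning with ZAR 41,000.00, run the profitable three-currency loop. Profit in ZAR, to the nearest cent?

Profitable loop is ZAR → JPY → CNY → ZAR:
ZAR 41,000.00 × 7.0391 = JPY 288,603
JPY 288,603 ÷ 18.391 = CNY 15,692.63
CNY 15,692.63 × 2.6496 = ZAR 41,579.18
Profit = ZAR 41,579.18 − ZAR 41,000.00

Profit: ZAR 579.18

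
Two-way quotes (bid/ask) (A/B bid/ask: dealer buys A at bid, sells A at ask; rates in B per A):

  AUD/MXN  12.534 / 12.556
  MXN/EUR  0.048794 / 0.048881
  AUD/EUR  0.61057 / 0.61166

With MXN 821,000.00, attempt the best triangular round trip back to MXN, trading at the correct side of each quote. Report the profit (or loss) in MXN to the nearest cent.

Net result: MXN -102.02 (no profitable arbitrage after spreads)

Best loop MXN → EUR → AUD → MXN:
MXN 821,000.00 × 0.048794 (sell MXN at bid) = EUR 40,059.87
EUR 40,059.87 ÷ 0.61166 (buy AUD at ask) = AUD 65,493.70
AUD 65,493.70 × 12.534 (sell AUD at bid) = MXN 820,897.98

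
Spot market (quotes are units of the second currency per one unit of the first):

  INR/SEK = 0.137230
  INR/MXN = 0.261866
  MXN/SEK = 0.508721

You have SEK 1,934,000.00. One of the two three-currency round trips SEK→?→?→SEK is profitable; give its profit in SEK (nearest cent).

Profitable loop is SEK → MXN → INR → SEK:
SEK 1,934,000.00 ÷ 0.508721 = MXN 3,801,690.91
MXN 3,801,690.91 ÷ 0.261866 = INR 14,517,695.72
INR 14,517,695.72 × 0.137230 = SEK 1,992,263.38
Profit = SEK 1,992,263.38 − SEK 1,934,000.00

Profit: SEK 58,263.38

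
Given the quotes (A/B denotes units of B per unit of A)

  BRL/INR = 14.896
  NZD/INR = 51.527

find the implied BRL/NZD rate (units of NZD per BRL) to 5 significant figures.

BRL/NZD = 0.28909

1 BRL × 14.896 = 14.896 INR
14.896 INR ÷ 51.527 = 0.289091 NZD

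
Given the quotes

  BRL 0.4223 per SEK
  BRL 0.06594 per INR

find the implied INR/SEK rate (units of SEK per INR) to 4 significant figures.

INR/SEK = 0.1561

1 INR × 0.06594 = 0.06594 BRL
0.06594 BRL ÷ 0.4223 = 0.156145 SEK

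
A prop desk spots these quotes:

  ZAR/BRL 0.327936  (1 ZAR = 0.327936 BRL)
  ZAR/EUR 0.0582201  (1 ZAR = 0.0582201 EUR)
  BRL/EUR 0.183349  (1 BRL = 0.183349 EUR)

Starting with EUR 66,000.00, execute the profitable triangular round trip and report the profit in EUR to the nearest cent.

Profitable loop is EUR → ZAR → BRL → EUR:
EUR 66,000.00 ÷ 0.0582201 = ZAR 1,133,629.11
ZAR 1,133,629.11 × 0.327936 = BRL 371,757.79
BRL 371,757.79 × 0.183349 = EUR 68,161.42
Profit = EUR 68,161.42 − EUR 66,000.00

Profit: EUR 2,161.42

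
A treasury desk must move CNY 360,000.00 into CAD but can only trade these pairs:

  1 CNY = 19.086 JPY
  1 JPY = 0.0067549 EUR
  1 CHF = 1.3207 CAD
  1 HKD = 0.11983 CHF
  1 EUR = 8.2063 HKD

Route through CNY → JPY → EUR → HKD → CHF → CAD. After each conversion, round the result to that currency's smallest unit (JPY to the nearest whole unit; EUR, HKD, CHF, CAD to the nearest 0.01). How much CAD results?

CNY 360,000.00 × 19.086 = JPY 6,870,960
JPY 6,870,960 × 0.0067549 = EUR 46,412.65
EUR 46,412.65 × 8.2063 = HKD 380,876.13
HKD 380,876.13 × 0.11983 = CHF 45,640.39
CHF 45,640.39 × 1.3207 = CAD 60,277.26

CAD 60,277.26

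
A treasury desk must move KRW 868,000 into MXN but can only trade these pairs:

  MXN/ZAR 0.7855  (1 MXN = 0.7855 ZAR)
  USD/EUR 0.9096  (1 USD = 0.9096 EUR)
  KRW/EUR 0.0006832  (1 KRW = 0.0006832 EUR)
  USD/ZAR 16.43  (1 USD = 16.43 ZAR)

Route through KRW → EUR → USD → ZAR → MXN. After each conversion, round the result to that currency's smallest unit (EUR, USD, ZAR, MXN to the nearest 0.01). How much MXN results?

MXN 13,636.79

KRW 868,000 × 0.0006832 = EUR 593.02
EUR 593.02 ÷ 0.9096 = USD 651.96
USD 651.96 × 16.43 = ZAR 10,711.70
ZAR 10,711.70 ÷ 0.7855 = MXN 13,636.79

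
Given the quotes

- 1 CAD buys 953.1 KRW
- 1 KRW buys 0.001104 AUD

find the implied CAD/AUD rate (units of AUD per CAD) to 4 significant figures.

CAD/AUD = 1.052

1 CAD × 953.1 = 953.1 KRW
953.1 KRW × 0.001104 = 1.05222 AUD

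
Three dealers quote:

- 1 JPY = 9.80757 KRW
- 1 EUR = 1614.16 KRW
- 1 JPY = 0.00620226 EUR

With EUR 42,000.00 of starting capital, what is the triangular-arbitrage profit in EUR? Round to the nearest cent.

Profitable loop is EUR → KRW → JPY → EUR:
EUR 42,000.00 × 1614.16 = KRW 67,794,720
KRW 67,794,720 ÷ 9.80757 = JPY 6,912,489
JPY 6,912,489 × 0.00620226 = EUR 42,873.05
Profit = EUR 42,873.05 − EUR 42,000.00

Profit: EUR 873.05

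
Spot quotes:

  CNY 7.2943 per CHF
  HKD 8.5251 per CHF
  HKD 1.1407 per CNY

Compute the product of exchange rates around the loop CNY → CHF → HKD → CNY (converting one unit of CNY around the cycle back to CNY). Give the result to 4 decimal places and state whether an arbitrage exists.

Around CNY → CHF → HKD → CNY: 1 ÷ 7.2943 × 8.5251 ÷ 1.1407 = 1.024577
Product > 1; profitable direction is CNY → CHF → HKD → CNY.

1.0246 (arbitrage exists)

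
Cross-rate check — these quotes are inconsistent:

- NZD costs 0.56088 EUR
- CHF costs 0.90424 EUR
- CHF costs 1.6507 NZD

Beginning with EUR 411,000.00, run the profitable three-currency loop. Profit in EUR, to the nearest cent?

Profitable loop is EUR → CHF → NZD → EUR:
EUR 411,000.00 ÷ 0.90424 = CHF 454,525.35
CHF 454,525.35 × 1.6507 = NZD 750,284.99
NZD 750,284.99 × 0.56088 = EUR 420,819.85
Profit = EUR 420,819.85 − EUR 411,000.00

Profit: EUR 9,819.85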